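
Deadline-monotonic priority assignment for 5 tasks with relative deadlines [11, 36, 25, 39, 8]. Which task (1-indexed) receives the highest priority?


Sort tasks by relative deadline (ascending):
  Task 5: deadline = 8
  Task 1: deadline = 11
  Task 3: deadline = 25
  Task 2: deadline = 36
  Task 4: deadline = 39
Priority order (highest first): [5, 1, 3, 2, 4]
Highest priority task = 5

5


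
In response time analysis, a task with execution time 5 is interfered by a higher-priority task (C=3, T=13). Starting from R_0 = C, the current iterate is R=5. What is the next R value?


R_next = C + ceil(R_prev / T_hp) * C_hp
ceil(5 / 13) = ceil(0.3846) = 1
Interference = 1 * 3 = 3
R_next = 5 + 3 = 8

8


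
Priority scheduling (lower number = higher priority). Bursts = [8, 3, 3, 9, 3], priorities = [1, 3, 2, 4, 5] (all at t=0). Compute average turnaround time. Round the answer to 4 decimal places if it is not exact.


Sort by priority (ascending = highest first):
Order: [(1, 8), (2, 3), (3, 3), (4, 9), (5, 3)]
Completion times:
  Priority 1, burst=8, C=8
  Priority 2, burst=3, C=11
  Priority 3, burst=3, C=14
  Priority 4, burst=9, C=23
  Priority 5, burst=3, C=26
Average turnaround = 82/5 = 16.4

16.4


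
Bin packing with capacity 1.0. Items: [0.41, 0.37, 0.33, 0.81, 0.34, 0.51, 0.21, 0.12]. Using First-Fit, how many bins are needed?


Place items sequentially using First-Fit:
  Item 0.41 -> new Bin 1
  Item 0.37 -> Bin 1 (now 0.78)
  Item 0.33 -> new Bin 2
  Item 0.81 -> new Bin 3
  Item 0.34 -> Bin 2 (now 0.67)
  Item 0.51 -> new Bin 4
  Item 0.21 -> Bin 1 (now 0.99)
  Item 0.12 -> Bin 2 (now 0.79)
Total bins used = 4

4


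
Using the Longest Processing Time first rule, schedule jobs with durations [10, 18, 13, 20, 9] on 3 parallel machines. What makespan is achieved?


Sort jobs in decreasing order (LPT): [20, 18, 13, 10, 9]
Assign each job to the least loaded machine:
  Machine 1: jobs [20], load = 20
  Machine 2: jobs [18, 9], load = 27
  Machine 3: jobs [13, 10], load = 23
Makespan = max load = 27

27


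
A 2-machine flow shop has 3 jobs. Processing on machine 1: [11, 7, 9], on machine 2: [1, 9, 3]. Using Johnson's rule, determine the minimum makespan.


Apply Johnson's rule:
  Group 1 (a <= b): [(2, 7, 9)]
  Group 2 (a > b): [(3, 9, 3), (1, 11, 1)]
Optimal job order: [2, 3, 1]
Schedule:
  Job 2: M1 done at 7, M2 done at 16
  Job 3: M1 done at 16, M2 done at 19
  Job 1: M1 done at 27, M2 done at 28
Makespan = 28

28


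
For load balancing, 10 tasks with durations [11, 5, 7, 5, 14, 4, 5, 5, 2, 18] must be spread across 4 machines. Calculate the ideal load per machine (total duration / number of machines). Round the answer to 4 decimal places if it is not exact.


Total processing time = 11 + 5 + 7 + 5 + 14 + 4 + 5 + 5 + 2 + 18 = 76
Number of machines = 4
Ideal balanced load = 76 / 4 = 19.0

19.0


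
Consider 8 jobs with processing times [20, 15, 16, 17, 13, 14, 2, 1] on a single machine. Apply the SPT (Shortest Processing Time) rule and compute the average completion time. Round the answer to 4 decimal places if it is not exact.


Sort jobs by processing time (SPT order): [1, 2, 13, 14, 15, 16, 17, 20]
Compute completion times sequentially:
  Job 1: processing = 1, completes at 1
  Job 2: processing = 2, completes at 3
  Job 3: processing = 13, completes at 16
  Job 4: processing = 14, completes at 30
  Job 5: processing = 15, completes at 45
  Job 6: processing = 16, completes at 61
  Job 7: processing = 17, completes at 78
  Job 8: processing = 20, completes at 98
Sum of completion times = 332
Average completion time = 332/8 = 41.5

41.5


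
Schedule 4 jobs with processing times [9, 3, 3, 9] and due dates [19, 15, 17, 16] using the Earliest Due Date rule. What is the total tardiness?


Sort by due date (EDD order): [(3, 15), (9, 16), (3, 17), (9, 19)]
Compute completion times and tardiness:
  Job 1: p=3, d=15, C=3, tardiness=max(0,3-15)=0
  Job 2: p=9, d=16, C=12, tardiness=max(0,12-16)=0
  Job 3: p=3, d=17, C=15, tardiness=max(0,15-17)=0
  Job 4: p=9, d=19, C=24, tardiness=max(0,24-19)=5
Total tardiness = 5

5


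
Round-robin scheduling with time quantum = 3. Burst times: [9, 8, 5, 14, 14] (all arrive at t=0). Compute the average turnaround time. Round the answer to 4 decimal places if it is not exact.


Time quantum = 3
Execution trace:
  J1 runs 3 units, time = 3
  J2 runs 3 units, time = 6
  J3 runs 3 units, time = 9
  J4 runs 3 units, time = 12
  J5 runs 3 units, time = 15
  J1 runs 3 units, time = 18
  J2 runs 3 units, time = 21
  J3 runs 2 units, time = 23
  J4 runs 3 units, time = 26
  J5 runs 3 units, time = 29
  J1 runs 3 units, time = 32
  J2 runs 2 units, time = 34
  J4 runs 3 units, time = 37
  J5 runs 3 units, time = 40
  J4 runs 3 units, time = 43
  J5 runs 3 units, time = 46
  J4 runs 2 units, time = 48
  J5 runs 2 units, time = 50
Finish times: [32, 34, 23, 48, 50]
Average turnaround = 187/5 = 37.4

37.4


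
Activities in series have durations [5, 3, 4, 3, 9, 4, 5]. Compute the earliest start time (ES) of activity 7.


Activity 7 starts after activities 1 through 6 complete.
Predecessor durations: [5, 3, 4, 3, 9, 4]
ES = 5 + 3 + 4 + 3 + 9 + 4 = 28

28


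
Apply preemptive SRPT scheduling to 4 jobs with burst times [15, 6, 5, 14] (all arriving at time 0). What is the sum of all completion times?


Since all jobs arrive at t=0, SRPT equals SPT ordering.
SPT order: [5, 6, 14, 15]
Completion times:
  Job 1: p=5, C=5
  Job 2: p=6, C=11
  Job 3: p=14, C=25
  Job 4: p=15, C=40
Total completion time = 5 + 11 + 25 + 40 = 81

81


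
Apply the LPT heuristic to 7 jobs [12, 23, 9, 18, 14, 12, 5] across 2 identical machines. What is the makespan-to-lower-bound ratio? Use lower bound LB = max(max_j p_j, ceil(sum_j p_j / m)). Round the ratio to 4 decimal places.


LPT order: [23, 18, 14, 12, 12, 9, 5]
Machine loads after assignment: [49, 44]
LPT makespan = 49
Lower bound = max(max_job, ceil(total/2)) = max(23, 47) = 47
Ratio = 49 / 47 = 1.0426

1.0426


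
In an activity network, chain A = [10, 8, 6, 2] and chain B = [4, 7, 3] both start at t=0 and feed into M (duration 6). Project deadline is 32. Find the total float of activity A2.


Forward pass: ES(A2) = sum of predecessors on chain A = 10
EF = ES + duration = 10 + 8 = 18
Backward pass: LF(M) = deadline = 32; LS(M) = 32 - 6 = 26
LF(A2) = LS(M) - sum(successors on chain A) = 26 - 8 = 18
LS = LF - duration = 18 - 8 = 10
Total float = LS - ES = 10 - 10 = 0

0


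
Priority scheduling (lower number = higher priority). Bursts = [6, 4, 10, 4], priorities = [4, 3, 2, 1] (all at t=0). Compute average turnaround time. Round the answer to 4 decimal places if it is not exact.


Sort by priority (ascending = highest first):
Order: [(1, 4), (2, 10), (3, 4), (4, 6)]
Completion times:
  Priority 1, burst=4, C=4
  Priority 2, burst=10, C=14
  Priority 3, burst=4, C=18
  Priority 4, burst=6, C=24
Average turnaround = 60/4 = 15.0

15.0


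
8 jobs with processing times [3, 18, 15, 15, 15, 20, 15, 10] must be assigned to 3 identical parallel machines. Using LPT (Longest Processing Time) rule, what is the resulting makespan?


Sort jobs in decreasing order (LPT): [20, 18, 15, 15, 15, 15, 10, 3]
Assign each job to the least loaded machine:
  Machine 1: jobs [20, 15], load = 35
  Machine 2: jobs [18, 15, 3], load = 36
  Machine 3: jobs [15, 15, 10], load = 40
Makespan = max load = 40

40


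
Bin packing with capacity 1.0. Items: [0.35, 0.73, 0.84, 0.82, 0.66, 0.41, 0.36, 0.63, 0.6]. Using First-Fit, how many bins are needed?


Place items sequentially using First-Fit:
  Item 0.35 -> new Bin 1
  Item 0.73 -> new Bin 2
  Item 0.84 -> new Bin 3
  Item 0.82 -> new Bin 4
  Item 0.66 -> new Bin 5
  Item 0.41 -> Bin 1 (now 0.76)
  Item 0.36 -> new Bin 6
  Item 0.63 -> Bin 6 (now 0.99)
  Item 0.6 -> new Bin 7
Total bins used = 7

7


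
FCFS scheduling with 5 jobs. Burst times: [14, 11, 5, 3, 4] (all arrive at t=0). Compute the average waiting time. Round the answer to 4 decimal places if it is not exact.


FCFS order (as given): [14, 11, 5, 3, 4]
Waiting times:
  Job 1: wait = 0
  Job 2: wait = 14
  Job 3: wait = 25
  Job 4: wait = 30
  Job 5: wait = 33
Sum of waiting times = 102
Average waiting time = 102/5 = 20.4

20.4


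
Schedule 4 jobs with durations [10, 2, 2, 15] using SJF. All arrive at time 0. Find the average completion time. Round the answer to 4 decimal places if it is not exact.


SJF order (ascending): [2, 2, 10, 15]
Completion times:
  Job 1: burst=2, C=2
  Job 2: burst=2, C=4
  Job 3: burst=10, C=14
  Job 4: burst=15, C=29
Average completion = 49/4 = 12.25

12.25


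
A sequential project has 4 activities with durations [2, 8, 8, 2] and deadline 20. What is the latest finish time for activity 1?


LF(activity 1) = deadline - sum of successor durations
Successors: activities 2 through 4 with durations [8, 8, 2]
Sum of successor durations = 18
LF = 20 - 18 = 2

2


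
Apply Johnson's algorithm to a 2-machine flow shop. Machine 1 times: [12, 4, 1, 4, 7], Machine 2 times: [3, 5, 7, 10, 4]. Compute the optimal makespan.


Apply Johnson's rule:
  Group 1 (a <= b): [(3, 1, 7), (2, 4, 5), (4, 4, 10)]
  Group 2 (a > b): [(5, 7, 4), (1, 12, 3)]
Optimal job order: [3, 2, 4, 5, 1]
Schedule:
  Job 3: M1 done at 1, M2 done at 8
  Job 2: M1 done at 5, M2 done at 13
  Job 4: M1 done at 9, M2 done at 23
  Job 5: M1 done at 16, M2 done at 27
  Job 1: M1 done at 28, M2 done at 31
Makespan = 31

31


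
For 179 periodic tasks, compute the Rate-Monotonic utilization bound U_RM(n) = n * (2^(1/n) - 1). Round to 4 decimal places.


Compute 2^(1/179) = 1.0038798378
Subtract 1: 1.0038798378 - 1 = 0.0038798378
Multiply by n: 179 * 0.0038798378 = 0.6944909662
Round to 4 dp: 0.6945

0.6945


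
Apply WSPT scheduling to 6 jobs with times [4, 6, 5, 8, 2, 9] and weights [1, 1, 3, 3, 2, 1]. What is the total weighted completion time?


Compute p/w ratios and sort ascending (WSPT): [(2, 2), (5, 3), (8, 3), (4, 1), (6, 1), (9, 1)]
Compute weighted completion times:
  Job (p=2,w=2): C=2, w*C=2*2=4
  Job (p=5,w=3): C=7, w*C=3*7=21
  Job (p=8,w=3): C=15, w*C=3*15=45
  Job (p=4,w=1): C=19, w*C=1*19=19
  Job (p=6,w=1): C=25, w*C=1*25=25
  Job (p=9,w=1): C=34, w*C=1*34=34
Total weighted completion time = 148

148


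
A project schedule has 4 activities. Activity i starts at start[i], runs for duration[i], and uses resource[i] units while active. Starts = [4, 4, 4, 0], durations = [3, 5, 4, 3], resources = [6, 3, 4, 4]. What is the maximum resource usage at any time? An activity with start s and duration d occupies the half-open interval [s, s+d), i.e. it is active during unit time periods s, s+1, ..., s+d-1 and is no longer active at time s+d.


Each activity i is active on [start_i, start_i + duration_i).
Compute total resource usage per time slot:
  t=0: active resources = [4], total = 4
  t=1: active resources = [4], total = 4
  t=2: active resources = [4], total = 4
  t=3: active resources = [], total = 0
  t=4: active resources = [6, 3, 4], total = 13
  t=5: active resources = [6, 3, 4], total = 13
  t=6: active resources = [6, 3, 4], total = 13
  t=7: active resources = [3, 4], total = 7
  t=8: active resources = [3], total = 3
Peak resource demand = 13

13


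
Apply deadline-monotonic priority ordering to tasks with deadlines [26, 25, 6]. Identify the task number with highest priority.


Sort tasks by relative deadline (ascending):
  Task 3: deadline = 6
  Task 2: deadline = 25
  Task 1: deadline = 26
Priority order (highest first): [3, 2, 1]
Highest priority task = 3

3


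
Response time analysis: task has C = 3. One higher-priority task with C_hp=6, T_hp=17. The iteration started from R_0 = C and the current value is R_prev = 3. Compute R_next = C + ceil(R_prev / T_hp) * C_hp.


R_next = C + ceil(R_prev / T_hp) * C_hp
ceil(3 / 17) = ceil(0.1765) = 1
Interference = 1 * 6 = 6
R_next = 3 + 6 = 9

9


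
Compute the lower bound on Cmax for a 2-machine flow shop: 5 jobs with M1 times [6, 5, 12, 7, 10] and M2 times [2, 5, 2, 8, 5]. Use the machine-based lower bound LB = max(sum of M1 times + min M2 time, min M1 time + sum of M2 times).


LB1 = sum(M1 times) + min(M2 times) = 40 + 2 = 42
LB2 = min(M1 times) + sum(M2 times) = 5 + 22 = 27
Lower bound = max(LB1, LB2) = max(42, 27) = 42

42


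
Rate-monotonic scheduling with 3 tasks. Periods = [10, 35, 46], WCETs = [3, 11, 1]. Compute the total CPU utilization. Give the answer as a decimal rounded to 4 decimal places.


Compute individual utilizations (exact fractions):
  Task 1: C/T = 3/10 (approx. 0.3)
  Task 2: C/T = 11/35 (approx. 0.3143)
  Task 3: C/T = 1/46 (approx. 0.0217)
Total utilization U = 3/10 + 11/35 + 1/46 = 512/805
Rounded to 4 decimal places: U = 0.6360
RM (Liu & Layland) bound for 3 tasks = 0.779763; compare with U = 512/805 (approx. 0.636025)
U <= bound, so schedulable by RM sufficient condition.

0.6360


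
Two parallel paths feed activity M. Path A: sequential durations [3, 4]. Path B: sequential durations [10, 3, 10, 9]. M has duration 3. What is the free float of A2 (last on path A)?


ES(A2) = sum of predecessors on chain A = 3
EF(A2) = ES + duration = 3 + 4 = 7
Successor of A2 is M. ES(M) = max(sum(A), sum(B)) = max(7, 32) = 32
Free float = ES(successor) - EF(current) = 32 - 7 = 25

25


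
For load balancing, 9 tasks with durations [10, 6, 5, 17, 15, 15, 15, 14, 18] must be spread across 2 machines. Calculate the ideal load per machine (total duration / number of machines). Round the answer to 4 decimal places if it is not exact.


Total processing time = 10 + 6 + 5 + 17 + 15 + 15 + 15 + 14 + 18 = 115
Number of machines = 2
Ideal balanced load = 115 / 2 = 57.5

57.5


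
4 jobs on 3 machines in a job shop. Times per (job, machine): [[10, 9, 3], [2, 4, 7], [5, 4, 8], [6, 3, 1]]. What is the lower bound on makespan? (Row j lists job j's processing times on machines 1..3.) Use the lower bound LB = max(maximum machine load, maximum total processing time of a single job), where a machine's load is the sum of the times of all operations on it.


Machine loads:
  Machine 1: 10 + 2 + 5 + 6 = 23
  Machine 2: 9 + 4 + 4 + 3 = 20
  Machine 3: 3 + 7 + 8 + 1 = 19
Max machine load = 23
Job totals:
  Job 1: 22
  Job 2: 13
  Job 3: 17
  Job 4: 10
Max job total = 22
Lower bound = max(23, 22) = 23

23


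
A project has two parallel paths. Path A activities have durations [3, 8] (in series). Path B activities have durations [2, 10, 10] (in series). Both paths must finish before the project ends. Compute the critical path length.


Path A total = 3 + 8 = 11
Path B total = 2 + 10 + 10 = 22
Critical path = longest path = max(11, 22) = 22

22


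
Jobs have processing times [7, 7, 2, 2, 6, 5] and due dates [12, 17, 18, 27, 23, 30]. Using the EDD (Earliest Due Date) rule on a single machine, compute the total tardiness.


Sort by due date (EDD order): [(7, 12), (7, 17), (2, 18), (6, 23), (2, 27), (5, 30)]
Compute completion times and tardiness:
  Job 1: p=7, d=12, C=7, tardiness=max(0,7-12)=0
  Job 2: p=7, d=17, C=14, tardiness=max(0,14-17)=0
  Job 3: p=2, d=18, C=16, tardiness=max(0,16-18)=0
  Job 4: p=6, d=23, C=22, tardiness=max(0,22-23)=0
  Job 5: p=2, d=27, C=24, tardiness=max(0,24-27)=0
  Job 6: p=5, d=30, C=29, tardiness=max(0,29-30)=0
Total tardiness = 0

0


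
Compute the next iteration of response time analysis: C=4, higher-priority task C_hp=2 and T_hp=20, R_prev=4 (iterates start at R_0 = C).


R_next = C + ceil(R_prev / T_hp) * C_hp
ceil(4 / 20) = ceil(0.2) = 1
Interference = 1 * 2 = 2
R_next = 4 + 2 = 6

6


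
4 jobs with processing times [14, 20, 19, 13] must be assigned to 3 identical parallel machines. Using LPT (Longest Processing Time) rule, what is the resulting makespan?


Sort jobs in decreasing order (LPT): [20, 19, 14, 13]
Assign each job to the least loaded machine:
  Machine 1: jobs [20], load = 20
  Machine 2: jobs [19], load = 19
  Machine 3: jobs [14, 13], load = 27
Makespan = max load = 27

27


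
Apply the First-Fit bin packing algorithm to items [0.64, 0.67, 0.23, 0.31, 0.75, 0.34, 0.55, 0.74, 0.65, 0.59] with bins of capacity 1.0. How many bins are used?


Place items sequentially using First-Fit:
  Item 0.64 -> new Bin 1
  Item 0.67 -> new Bin 2
  Item 0.23 -> Bin 1 (now 0.87)
  Item 0.31 -> Bin 2 (now 0.98)
  Item 0.75 -> new Bin 3
  Item 0.34 -> new Bin 4
  Item 0.55 -> Bin 4 (now 0.89)
  Item 0.74 -> new Bin 5
  Item 0.65 -> new Bin 6
  Item 0.59 -> new Bin 7
Total bins used = 7

7


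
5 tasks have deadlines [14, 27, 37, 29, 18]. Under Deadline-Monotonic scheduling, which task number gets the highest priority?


Sort tasks by relative deadline (ascending):
  Task 1: deadline = 14
  Task 5: deadline = 18
  Task 2: deadline = 27
  Task 4: deadline = 29
  Task 3: deadline = 37
Priority order (highest first): [1, 5, 2, 4, 3]
Highest priority task = 1

1


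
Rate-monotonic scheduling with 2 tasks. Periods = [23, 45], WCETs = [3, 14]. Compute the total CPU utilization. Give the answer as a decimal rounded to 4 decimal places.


Compute individual utilizations (exact fractions):
  Task 1: C/T = 3/23 (approx. 0.1304)
  Task 2: C/T = 14/45 (approx. 0.3111)
Total utilization U = 3/23 + 14/45 = 457/1035
Rounded to 4 decimal places: U = 0.4415
RM (Liu & Layland) bound for 2 tasks = 0.828427; compare with U = 457/1035 (approx. 0.441546)
U <= bound, so schedulable by RM sufficient condition.

0.4415


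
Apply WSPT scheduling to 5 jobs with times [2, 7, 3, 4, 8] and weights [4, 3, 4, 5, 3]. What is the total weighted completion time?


Compute p/w ratios and sort ascending (WSPT): [(2, 4), (3, 4), (4, 5), (7, 3), (8, 3)]
Compute weighted completion times:
  Job (p=2,w=4): C=2, w*C=4*2=8
  Job (p=3,w=4): C=5, w*C=4*5=20
  Job (p=4,w=5): C=9, w*C=5*9=45
  Job (p=7,w=3): C=16, w*C=3*16=48
  Job (p=8,w=3): C=24, w*C=3*24=72
Total weighted completion time = 193

193


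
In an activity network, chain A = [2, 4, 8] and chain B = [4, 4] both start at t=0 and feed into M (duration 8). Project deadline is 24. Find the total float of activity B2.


Forward pass: ES(B2) = sum of predecessors on chain B = 4
EF = ES + duration = 4 + 4 = 8
Backward pass: LF(M) = deadline = 24; LS(M) = 24 - 8 = 16
LF(B2) = LS(M) - sum(successors on chain B) = 16 - 0 = 16
LS = LF - duration = 16 - 4 = 12
Total float = LS - ES = 12 - 4 = 8

8


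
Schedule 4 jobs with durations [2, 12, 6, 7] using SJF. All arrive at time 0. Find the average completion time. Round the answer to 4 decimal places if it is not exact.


SJF order (ascending): [2, 6, 7, 12]
Completion times:
  Job 1: burst=2, C=2
  Job 2: burst=6, C=8
  Job 3: burst=7, C=15
  Job 4: burst=12, C=27
Average completion = 52/4 = 13.0

13.0


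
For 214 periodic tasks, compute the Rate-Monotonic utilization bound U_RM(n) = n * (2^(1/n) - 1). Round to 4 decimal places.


Compute 2^(1/214) = 1.0032442568
Subtract 1: 1.0032442568 - 1 = 0.0032442568
Multiply by n: 214 * 0.0032442568 = 0.6942709552
Round to 4 dp: 0.6943

0.6943


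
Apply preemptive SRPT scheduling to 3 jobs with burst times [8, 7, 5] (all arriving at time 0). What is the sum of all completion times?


Since all jobs arrive at t=0, SRPT equals SPT ordering.
SPT order: [5, 7, 8]
Completion times:
  Job 1: p=5, C=5
  Job 2: p=7, C=12
  Job 3: p=8, C=20
Total completion time = 5 + 12 + 20 = 37

37


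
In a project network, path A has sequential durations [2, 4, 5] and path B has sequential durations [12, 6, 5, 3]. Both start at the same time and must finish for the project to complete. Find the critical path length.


Path A total = 2 + 4 + 5 = 11
Path B total = 12 + 6 + 5 + 3 = 26
Critical path = longest path = max(11, 26) = 26

26


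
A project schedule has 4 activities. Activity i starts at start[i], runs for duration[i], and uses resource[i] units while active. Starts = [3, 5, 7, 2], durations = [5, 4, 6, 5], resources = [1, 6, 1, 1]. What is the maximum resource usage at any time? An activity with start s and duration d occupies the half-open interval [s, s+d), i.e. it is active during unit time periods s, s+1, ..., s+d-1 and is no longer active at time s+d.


Each activity i is active on [start_i, start_i + duration_i).
Compute total resource usage per time slot:
  t=0: active resources = [], total = 0
  t=1: active resources = [], total = 0
  t=2: active resources = [1], total = 1
  t=3: active resources = [1, 1], total = 2
  t=4: active resources = [1, 1], total = 2
  t=5: active resources = [1, 6, 1], total = 8
  t=6: active resources = [1, 6, 1], total = 8
  t=7: active resources = [1, 6, 1], total = 8
  t=8: active resources = [6, 1], total = 7
  t=9: active resources = [1], total = 1
  t=10: active resources = [1], total = 1
  t=11: active resources = [1], total = 1
  t=12: active resources = [1], total = 1
Peak resource demand = 8

8


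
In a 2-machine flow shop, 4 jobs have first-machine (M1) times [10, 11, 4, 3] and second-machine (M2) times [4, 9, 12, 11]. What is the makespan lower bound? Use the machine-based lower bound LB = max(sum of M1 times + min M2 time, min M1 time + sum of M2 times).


LB1 = sum(M1 times) + min(M2 times) = 28 + 4 = 32
LB2 = min(M1 times) + sum(M2 times) = 3 + 36 = 39
Lower bound = max(LB1, LB2) = max(32, 39) = 39

39


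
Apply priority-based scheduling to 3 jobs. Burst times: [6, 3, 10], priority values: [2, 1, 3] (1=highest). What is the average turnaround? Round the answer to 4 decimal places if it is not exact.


Sort by priority (ascending = highest first):
Order: [(1, 3), (2, 6), (3, 10)]
Completion times:
  Priority 1, burst=3, C=3
  Priority 2, burst=6, C=9
  Priority 3, burst=10, C=19
Average turnaround = 31/3 = 10.3333

10.3333


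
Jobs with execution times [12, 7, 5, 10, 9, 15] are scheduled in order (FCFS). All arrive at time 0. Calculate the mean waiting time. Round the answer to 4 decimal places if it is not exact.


FCFS order (as given): [12, 7, 5, 10, 9, 15]
Waiting times:
  Job 1: wait = 0
  Job 2: wait = 12
  Job 3: wait = 19
  Job 4: wait = 24
  Job 5: wait = 34
  Job 6: wait = 43
Sum of waiting times = 132
Average waiting time = 132/6 = 22.0

22.0


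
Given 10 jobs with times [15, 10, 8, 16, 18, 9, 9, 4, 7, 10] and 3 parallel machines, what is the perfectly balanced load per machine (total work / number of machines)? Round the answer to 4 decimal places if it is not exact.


Total processing time = 15 + 10 + 8 + 16 + 18 + 9 + 9 + 4 + 7 + 10 = 106
Number of machines = 3
Ideal balanced load = 106 / 3 = 35.3333

35.3333


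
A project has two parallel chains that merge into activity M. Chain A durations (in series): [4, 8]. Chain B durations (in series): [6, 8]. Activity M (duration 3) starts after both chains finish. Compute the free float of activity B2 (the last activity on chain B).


ES(B2) = sum of predecessors on chain B = 6
EF(B2) = ES + duration = 6 + 8 = 14
Successor of B2 is M. ES(M) = max(sum(A), sum(B)) = max(12, 14) = 14
Free float = ES(successor) - EF(current) = 14 - 14 = 0

0


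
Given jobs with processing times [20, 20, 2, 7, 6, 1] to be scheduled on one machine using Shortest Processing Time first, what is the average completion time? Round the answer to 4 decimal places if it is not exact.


Sort jobs by processing time (SPT order): [1, 2, 6, 7, 20, 20]
Compute completion times sequentially:
  Job 1: processing = 1, completes at 1
  Job 2: processing = 2, completes at 3
  Job 3: processing = 6, completes at 9
  Job 4: processing = 7, completes at 16
  Job 5: processing = 20, completes at 36
  Job 6: processing = 20, completes at 56
Sum of completion times = 121
Average completion time = 121/6 = 20.1667

20.1667


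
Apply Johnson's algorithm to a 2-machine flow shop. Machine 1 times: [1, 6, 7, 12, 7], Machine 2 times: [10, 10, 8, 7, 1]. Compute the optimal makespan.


Apply Johnson's rule:
  Group 1 (a <= b): [(1, 1, 10), (2, 6, 10), (3, 7, 8)]
  Group 2 (a > b): [(4, 12, 7), (5, 7, 1)]
Optimal job order: [1, 2, 3, 4, 5]
Schedule:
  Job 1: M1 done at 1, M2 done at 11
  Job 2: M1 done at 7, M2 done at 21
  Job 3: M1 done at 14, M2 done at 29
  Job 4: M1 done at 26, M2 done at 36
  Job 5: M1 done at 33, M2 done at 37
Makespan = 37

37


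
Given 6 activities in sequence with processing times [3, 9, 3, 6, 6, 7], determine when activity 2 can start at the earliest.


Activity 2 starts after activities 1 through 1 complete.
Predecessor durations: [3]
ES = 3 = 3

3


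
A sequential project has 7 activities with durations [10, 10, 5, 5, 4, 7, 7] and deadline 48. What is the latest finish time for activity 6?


LF(activity 6) = deadline - sum of successor durations
Successors: activities 7 through 7 with durations [7]
Sum of successor durations = 7
LF = 48 - 7 = 41

41


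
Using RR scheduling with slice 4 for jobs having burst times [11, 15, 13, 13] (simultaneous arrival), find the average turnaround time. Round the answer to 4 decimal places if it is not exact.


Time quantum = 4
Execution trace:
  J1 runs 4 units, time = 4
  J2 runs 4 units, time = 8
  J3 runs 4 units, time = 12
  J4 runs 4 units, time = 16
  J1 runs 4 units, time = 20
  J2 runs 4 units, time = 24
  J3 runs 4 units, time = 28
  J4 runs 4 units, time = 32
  J1 runs 3 units, time = 35
  J2 runs 4 units, time = 39
  J3 runs 4 units, time = 43
  J4 runs 4 units, time = 47
  J2 runs 3 units, time = 50
  J3 runs 1 units, time = 51
  J4 runs 1 units, time = 52
Finish times: [35, 50, 51, 52]
Average turnaround = 188/4 = 47.0

47.0


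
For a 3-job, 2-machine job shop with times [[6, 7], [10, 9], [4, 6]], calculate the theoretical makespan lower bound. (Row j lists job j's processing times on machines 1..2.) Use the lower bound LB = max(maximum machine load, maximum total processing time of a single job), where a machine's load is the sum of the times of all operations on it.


Machine loads:
  Machine 1: 6 + 10 + 4 = 20
  Machine 2: 7 + 9 + 6 = 22
Max machine load = 22
Job totals:
  Job 1: 13
  Job 2: 19
  Job 3: 10
Max job total = 19
Lower bound = max(22, 19) = 22

22


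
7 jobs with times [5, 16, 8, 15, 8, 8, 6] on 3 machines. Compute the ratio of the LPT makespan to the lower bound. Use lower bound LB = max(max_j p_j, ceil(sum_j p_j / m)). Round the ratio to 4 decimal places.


LPT order: [16, 15, 8, 8, 8, 6, 5]
Machine loads after assignment: [22, 23, 21]
LPT makespan = 23
Lower bound = max(max_job, ceil(total/3)) = max(16, 22) = 22
Ratio = 23 / 22 = 1.0455

1.0455


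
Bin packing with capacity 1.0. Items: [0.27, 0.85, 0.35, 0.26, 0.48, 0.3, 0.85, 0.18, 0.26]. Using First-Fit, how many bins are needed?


Place items sequentially using First-Fit:
  Item 0.27 -> new Bin 1
  Item 0.85 -> new Bin 2
  Item 0.35 -> Bin 1 (now 0.62)
  Item 0.26 -> Bin 1 (now 0.88)
  Item 0.48 -> new Bin 3
  Item 0.3 -> Bin 3 (now 0.78)
  Item 0.85 -> new Bin 4
  Item 0.18 -> Bin 3 (now 0.96)
  Item 0.26 -> new Bin 5
Total bins used = 5

5


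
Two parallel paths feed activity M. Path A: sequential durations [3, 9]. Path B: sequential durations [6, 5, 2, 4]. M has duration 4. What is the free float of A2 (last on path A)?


ES(A2) = sum of predecessors on chain A = 3
EF(A2) = ES + duration = 3 + 9 = 12
Successor of A2 is M. ES(M) = max(sum(A), sum(B)) = max(12, 17) = 17
Free float = ES(successor) - EF(current) = 17 - 12 = 5

5


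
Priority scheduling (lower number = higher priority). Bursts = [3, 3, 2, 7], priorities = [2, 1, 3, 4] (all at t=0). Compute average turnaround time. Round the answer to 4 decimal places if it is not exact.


Sort by priority (ascending = highest first):
Order: [(1, 3), (2, 3), (3, 2), (4, 7)]
Completion times:
  Priority 1, burst=3, C=3
  Priority 2, burst=3, C=6
  Priority 3, burst=2, C=8
  Priority 4, burst=7, C=15
Average turnaround = 32/4 = 8.0

8.0


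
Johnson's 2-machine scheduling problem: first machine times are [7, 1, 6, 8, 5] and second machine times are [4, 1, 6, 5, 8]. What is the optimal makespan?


Apply Johnson's rule:
  Group 1 (a <= b): [(2, 1, 1), (5, 5, 8), (3, 6, 6)]
  Group 2 (a > b): [(4, 8, 5), (1, 7, 4)]
Optimal job order: [2, 5, 3, 4, 1]
Schedule:
  Job 2: M1 done at 1, M2 done at 2
  Job 5: M1 done at 6, M2 done at 14
  Job 3: M1 done at 12, M2 done at 20
  Job 4: M1 done at 20, M2 done at 25
  Job 1: M1 done at 27, M2 done at 31
Makespan = 31

31


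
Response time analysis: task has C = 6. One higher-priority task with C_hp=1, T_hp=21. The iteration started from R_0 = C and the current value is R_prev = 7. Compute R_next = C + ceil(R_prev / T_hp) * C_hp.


R_next = C + ceil(R_prev / T_hp) * C_hp
ceil(7 / 21) = ceil(0.3333) = 1
Interference = 1 * 1 = 1
R_next = 6 + 1 = 7
R_next = R_prev, so the iteration has converged (response time = 7).

7


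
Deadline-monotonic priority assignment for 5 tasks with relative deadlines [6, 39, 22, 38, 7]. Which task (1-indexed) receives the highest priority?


Sort tasks by relative deadline (ascending):
  Task 1: deadline = 6
  Task 5: deadline = 7
  Task 3: deadline = 22
  Task 4: deadline = 38
  Task 2: deadline = 39
Priority order (highest first): [1, 5, 3, 4, 2]
Highest priority task = 1

1


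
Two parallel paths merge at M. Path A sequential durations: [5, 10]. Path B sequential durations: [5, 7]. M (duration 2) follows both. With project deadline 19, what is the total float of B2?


Forward pass: ES(B2) = sum of predecessors on chain B = 5
EF = ES + duration = 5 + 7 = 12
Backward pass: LF(M) = deadline = 19; LS(M) = 19 - 2 = 17
LF(B2) = LS(M) - sum(successors on chain B) = 17 - 0 = 17
LS = LF - duration = 17 - 7 = 10
Total float = LS - ES = 10 - 5 = 5

5


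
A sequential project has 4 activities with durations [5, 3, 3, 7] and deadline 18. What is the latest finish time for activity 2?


LF(activity 2) = deadline - sum of successor durations
Successors: activities 3 through 4 with durations [3, 7]
Sum of successor durations = 10
LF = 18 - 10 = 8

8


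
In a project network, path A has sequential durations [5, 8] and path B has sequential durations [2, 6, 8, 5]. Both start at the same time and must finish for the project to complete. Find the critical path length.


Path A total = 5 + 8 = 13
Path B total = 2 + 6 + 8 + 5 = 21
Critical path = longest path = max(13, 21) = 21

21


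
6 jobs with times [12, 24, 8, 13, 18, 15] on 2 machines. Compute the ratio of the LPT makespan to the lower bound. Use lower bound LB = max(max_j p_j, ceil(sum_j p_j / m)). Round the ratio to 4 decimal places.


LPT order: [24, 18, 15, 13, 12, 8]
Machine loads after assignment: [45, 45]
LPT makespan = 45
Lower bound = max(max_job, ceil(total/2)) = max(24, 45) = 45
Ratio = 45 / 45 = 1.0

1.0


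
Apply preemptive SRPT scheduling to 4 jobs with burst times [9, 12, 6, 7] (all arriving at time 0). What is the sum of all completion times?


Since all jobs arrive at t=0, SRPT equals SPT ordering.
SPT order: [6, 7, 9, 12]
Completion times:
  Job 1: p=6, C=6
  Job 2: p=7, C=13
  Job 3: p=9, C=22
  Job 4: p=12, C=34
Total completion time = 6 + 13 + 22 + 34 = 75

75


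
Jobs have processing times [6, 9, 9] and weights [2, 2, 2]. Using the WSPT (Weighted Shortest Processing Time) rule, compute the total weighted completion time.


Compute p/w ratios and sort ascending (WSPT): [(6, 2), (9, 2), (9, 2)]
Compute weighted completion times:
  Job (p=6,w=2): C=6, w*C=2*6=12
  Job (p=9,w=2): C=15, w*C=2*15=30
  Job (p=9,w=2): C=24, w*C=2*24=48
Total weighted completion time = 90

90


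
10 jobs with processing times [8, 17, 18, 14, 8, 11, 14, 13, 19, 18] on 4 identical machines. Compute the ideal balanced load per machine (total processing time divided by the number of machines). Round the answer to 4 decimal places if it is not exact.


Total processing time = 8 + 17 + 18 + 14 + 8 + 11 + 14 + 13 + 19 + 18 = 140
Number of machines = 4
Ideal balanced load = 140 / 4 = 35.0

35.0


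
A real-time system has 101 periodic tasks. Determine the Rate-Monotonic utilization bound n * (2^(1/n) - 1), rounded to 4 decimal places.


Compute 2^(1/101) = 1.0068864466
Subtract 1: 1.0068864466 - 1 = 0.0068864466
Multiply by n: 101 * 0.0068864466 = 0.6955311066
Round to 4 dp: 0.6955

0.6955


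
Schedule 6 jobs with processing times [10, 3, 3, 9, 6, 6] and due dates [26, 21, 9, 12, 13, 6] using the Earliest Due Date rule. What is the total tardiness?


Sort by due date (EDD order): [(6, 6), (3, 9), (9, 12), (6, 13), (3, 21), (10, 26)]
Compute completion times and tardiness:
  Job 1: p=6, d=6, C=6, tardiness=max(0,6-6)=0
  Job 2: p=3, d=9, C=9, tardiness=max(0,9-9)=0
  Job 3: p=9, d=12, C=18, tardiness=max(0,18-12)=6
  Job 4: p=6, d=13, C=24, tardiness=max(0,24-13)=11
  Job 5: p=3, d=21, C=27, tardiness=max(0,27-21)=6
  Job 6: p=10, d=26, C=37, tardiness=max(0,37-26)=11
Total tardiness = 34

34


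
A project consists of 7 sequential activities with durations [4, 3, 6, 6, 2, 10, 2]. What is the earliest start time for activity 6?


Activity 6 starts after activities 1 through 5 complete.
Predecessor durations: [4, 3, 6, 6, 2]
ES = 4 + 3 + 6 + 6 + 2 = 21

21


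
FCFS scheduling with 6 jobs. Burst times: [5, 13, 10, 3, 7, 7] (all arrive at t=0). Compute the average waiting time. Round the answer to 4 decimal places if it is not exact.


FCFS order (as given): [5, 13, 10, 3, 7, 7]
Waiting times:
  Job 1: wait = 0
  Job 2: wait = 5
  Job 3: wait = 18
  Job 4: wait = 28
  Job 5: wait = 31
  Job 6: wait = 38
Sum of waiting times = 120
Average waiting time = 120/6 = 20.0

20.0


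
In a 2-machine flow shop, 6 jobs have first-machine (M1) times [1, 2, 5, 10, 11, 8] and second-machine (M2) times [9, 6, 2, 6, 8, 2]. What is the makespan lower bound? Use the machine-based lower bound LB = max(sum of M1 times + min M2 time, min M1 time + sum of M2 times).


LB1 = sum(M1 times) + min(M2 times) = 37 + 2 = 39
LB2 = min(M1 times) + sum(M2 times) = 1 + 33 = 34
Lower bound = max(LB1, LB2) = max(39, 34) = 39

39


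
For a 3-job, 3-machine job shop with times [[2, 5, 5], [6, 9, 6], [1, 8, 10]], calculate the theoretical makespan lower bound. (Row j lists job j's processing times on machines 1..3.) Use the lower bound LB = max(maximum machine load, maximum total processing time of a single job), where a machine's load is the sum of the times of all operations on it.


Machine loads:
  Machine 1: 2 + 6 + 1 = 9
  Machine 2: 5 + 9 + 8 = 22
  Machine 3: 5 + 6 + 10 = 21
Max machine load = 22
Job totals:
  Job 1: 12
  Job 2: 21
  Job 3: 19
Max job total = 21
Lower bound = max(22, 21) = 22

22


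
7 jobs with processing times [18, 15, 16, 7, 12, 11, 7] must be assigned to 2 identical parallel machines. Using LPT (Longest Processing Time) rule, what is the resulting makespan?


Sort jobs in decreasing order (LPT): [18, 16, 15, 12, 11, 7, 7]
Assign each job to the least loaded machine:
  Machine 1: jobs [18, 12, 11], load = 41
  Machine 2: jobs [16, 15, 7, 7], load = 45
Makespan = max load = 45

45


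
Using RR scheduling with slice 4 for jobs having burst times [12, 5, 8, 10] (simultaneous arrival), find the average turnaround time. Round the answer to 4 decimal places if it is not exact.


Time quantum = 4
Execution trace:
  J1 runs 4 units, time = 4
  J2 runs 4 units, time = 8
  J3 runs 4 units, time = 12
  J4 runs 4 units, time = 16
  J1 runs 4 units, time = 20
  J2 runs 1 units, time = 21
  J3 runs 4 units, time = 25
  J4 runs 4 units, time = 29
  J1 runs 4 units, time = 33
  J4 runs 2 units, time = 35
Finish times: [33, 21, 25, 35]
Average turnaround = 114/4 = 28.5

28.5


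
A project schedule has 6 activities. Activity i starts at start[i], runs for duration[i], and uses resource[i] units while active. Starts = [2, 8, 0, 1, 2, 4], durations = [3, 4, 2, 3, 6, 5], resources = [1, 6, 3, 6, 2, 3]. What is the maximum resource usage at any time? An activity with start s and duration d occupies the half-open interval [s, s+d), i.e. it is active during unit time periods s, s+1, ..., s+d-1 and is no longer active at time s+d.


Each activity i is active on [start_i, start_i + duration_i).
Compute total resource usage per time slot:
  t=0: active resources = [3], total = 3
  t=1: active resources = [3, 6], total = 9
  t=2: active resources = [1, 6, 2], total = 9
  t=3: active resources = [1, 6, 2], total = 9
  t=4: active resources = [1, 2, 3], total = 6
  t=5: active resources = [2, 3], total = 5
  t=6: active resources = [2, 3], total = 5
  t=7: active resources = [2, 3], total = 5
  t=8: active resources = [6, 3], total = 9
  t=9: active resources = [6], total = 6
  t=10: active resources = [6], total = 6
  t=11: active resources = [6], total = 6
Peak resource demand = 9

9


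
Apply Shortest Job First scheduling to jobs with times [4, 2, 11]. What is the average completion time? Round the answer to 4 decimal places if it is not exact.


SJF order (ascending): [2, 4, 11]
Completion times:
  Job 1: burst=2, C=2
  Job 2: burst=4, C=6
  Job 3: burst=11, C=17
Average completion = 25/3 = 8.3333

8.3333


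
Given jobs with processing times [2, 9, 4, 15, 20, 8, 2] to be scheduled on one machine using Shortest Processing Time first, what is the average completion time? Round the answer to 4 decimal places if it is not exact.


Sort jobs by processing time (SPT order): [2, 2, 4, 8, 9, 15, 20]
Compute completion times sequentially:
  Job 1: processing = 2, completes at 2
  Job 2: processing = 2, completes at 4
  Job 3: processing = 4, completes at 8
  Job 4: processing = 8, completes at 16
  Job 5: processing = 9, completes at 25
  Job 6: processing = 15, completes at 40
  Job 7: processing = 20, completes at 60
Sum of completion times = 155
Average completion time = 155/7 = 22.1429

22.1429


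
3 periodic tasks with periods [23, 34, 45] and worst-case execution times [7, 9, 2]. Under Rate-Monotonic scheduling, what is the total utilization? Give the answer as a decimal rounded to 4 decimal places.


Compute individual utilizations (exact fractions):
  Task 1: C/T = 7/23 (approx. 0.3043)
  Task 2: C/T = 9/34 (approx. 0.2647)
  Task 3: C/T = 2/45 (approx. 0.0444)
Total utilization U = 7/23 + 9/34 + 2/45 = 21589/35190
Rounded to 4 decimal places: U = 0.6135
RM (Liu & Layland) bound for 3 tasks = 0.779763; compare with U = 21589/35190 (approx. 0.613498)
U <= bound, so schedulable by RM sufficient condition.

0.6135


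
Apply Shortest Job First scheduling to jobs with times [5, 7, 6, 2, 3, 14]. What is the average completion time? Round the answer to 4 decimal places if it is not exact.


SJF order (ascending): [2, 3, 5, 6, 7, 14]
Completion times:
  Job 1: burst=2, C=2
  Job 2: burst=3, C=5
  Job 3: burst=5, C=10
  Job 4: burst=6, C=16
  Job 5: burst=7, C=23
  Job 6: burst=14, C=37
Average completion = 93/6 = 15.5

15.5


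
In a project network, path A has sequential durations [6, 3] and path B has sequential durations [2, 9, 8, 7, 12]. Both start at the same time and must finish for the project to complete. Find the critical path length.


Path A total = 6 + 3 = 9
Path B total = 2 + 9 + 8 + 7 + 12 = 38
Critical path = longest path = max(9, 38) = 38

38


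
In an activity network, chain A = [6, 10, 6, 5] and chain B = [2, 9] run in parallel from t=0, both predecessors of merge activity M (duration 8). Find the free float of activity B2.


ES(B2) = sum of predecessors on chain B = 2
EF(B2) = ES + duration = 2 + 9 = 11
Successor of B2 is M. ES(M) = max(sum(A), sum(B)) = max(27, 11) = 27
Free float = ES(successor) - EF(current) = 27 - 11 = 16

16


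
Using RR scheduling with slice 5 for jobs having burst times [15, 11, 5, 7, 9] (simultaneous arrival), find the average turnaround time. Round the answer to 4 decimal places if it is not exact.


Time quantum = 5
Execution trace:
  J1 runs 5 units, time = 5
  J2 runs 5 units, time = 10
  J3 runs 5 units, time = 15
  J4 runs 5 units, time = 20
  J5 runs 5 units, time = 25
  J1 runs 5 units, time = 30
  J2 runs 5 units, time = 35
  J4 runs 2 units, time = 37
  J5 runs 4 units, time = 41
  J1 runs 5 units, time = 46
  J2 runs 1 units, time = 47
Finish times: [46, 47, 15, 37, 41]
Average turnaround = 186/5 = 37.2

37.2
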